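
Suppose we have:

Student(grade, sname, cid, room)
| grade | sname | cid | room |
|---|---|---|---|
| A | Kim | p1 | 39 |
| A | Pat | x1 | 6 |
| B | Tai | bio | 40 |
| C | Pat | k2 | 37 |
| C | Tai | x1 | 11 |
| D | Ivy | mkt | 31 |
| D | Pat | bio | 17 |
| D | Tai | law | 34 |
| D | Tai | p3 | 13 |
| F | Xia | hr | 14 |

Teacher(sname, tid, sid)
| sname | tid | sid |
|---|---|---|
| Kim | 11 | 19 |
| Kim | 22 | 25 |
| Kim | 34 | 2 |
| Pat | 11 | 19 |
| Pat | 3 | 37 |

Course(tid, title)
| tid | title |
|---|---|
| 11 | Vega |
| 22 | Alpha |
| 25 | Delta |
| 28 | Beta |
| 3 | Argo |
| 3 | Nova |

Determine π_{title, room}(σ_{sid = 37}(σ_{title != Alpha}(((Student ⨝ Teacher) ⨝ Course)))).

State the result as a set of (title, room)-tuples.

Student ⋈ Teacher (natural join on sname): {(A, Kim, p1, 39, 11, 19), (A, Kim, p1, 39, 22, 25), (A, Kim, p1, 39, 34, 2), (A, Pat, x1, 6, 11, 19), (A, Pat, x1, 6, 3, 37), (C, Pat, k2, 37, 11, 19), (C, Pat, k2, 37, 3, 37), (D, Pat, bio, 17, 11, 19), (D, Pat, bio, 17, 3, 37)}
(Student ⨝ Teacher) ⋈ Course (natural join on tid): {(A, Kim, p1, 39, 11, 19, Vega), (A, Kim, p1, 39, 22, 25, Alpha), (A, Pat, x1, 6, 11, 19, Vega), (A, Pat, x1, 6, 3, 37, Argo), (A, Pat, x1, 6, 3, 37, Nova), (C, Pat, k2, 37, 11, 19, Vega), (C, Pat, k2, 37, 3, 37, Argo), (C, Pat, k2, 37, 3, 37, Nova), (D, Pat, bio, 17, 11, 19, Vega), (D, Pat, bio, 17, 3, 37, Argo), (D, Pat, bio, 17, 3, 37, Nova)}
Apply σ_{title != Alpha}; surviving tuples: {(A, Kim, p1, 39, 11, 19, Vega), (A, Pat, x1, 6, 11, 19, Vega), (A, Pat, x1, 6, 3, 37, Argo), (A, Pat, x1, 6, 3, 37, Nova), (C, Pat, k2, 37, 11, 19, Vega), (C, Pat, k2, 37, 3, 37, Argo), (C, Pat, k2, 37, 3, 37, Nova), (D, Pat, bio, 17, 11, 19, Vega), (D, Pat, bio, 17, 3, 37, Argo), (D, Pat, bio, 17, 3, 37, Nova)}
Apply σ_{sid = 37}; surviving tuples: {(A, Pat, x1, 6, 3, 37, Argo), (A, Pat, x1, 6, 3, 37, Nova), (C, Pat, k2, 37, 3, 37, Argo), (C, Pat, k2, 37, 3, 37, Nova), (D, Pat, bio, 17, 3, 37, Argo), (D, Pat, bio, 17, 3, 37, Nova)}
π_{title, room} gives {(Argo, 17), (Argo, 37), (Argo, 6), (Nova, 17), (Nova, 37), (Nova, 6)}.

{(Argo, 17), (Argo, 37), (Argo, 6), (Nova, 17), (Nova, 37), (Nova, 6)}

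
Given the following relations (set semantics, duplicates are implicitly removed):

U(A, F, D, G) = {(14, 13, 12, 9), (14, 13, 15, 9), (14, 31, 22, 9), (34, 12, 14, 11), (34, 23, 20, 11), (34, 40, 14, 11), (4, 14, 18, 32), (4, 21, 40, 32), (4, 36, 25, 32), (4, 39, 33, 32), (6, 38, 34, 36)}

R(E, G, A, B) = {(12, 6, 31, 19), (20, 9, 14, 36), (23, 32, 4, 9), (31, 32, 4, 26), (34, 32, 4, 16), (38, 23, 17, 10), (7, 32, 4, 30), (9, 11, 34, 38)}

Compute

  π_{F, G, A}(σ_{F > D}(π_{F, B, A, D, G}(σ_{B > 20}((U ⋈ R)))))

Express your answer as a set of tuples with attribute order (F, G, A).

{(13, 9, 14), (23, 11, 34), (31, 9, 14), (36, 32, 4), (39, 32, 4), (40, 11, 34)}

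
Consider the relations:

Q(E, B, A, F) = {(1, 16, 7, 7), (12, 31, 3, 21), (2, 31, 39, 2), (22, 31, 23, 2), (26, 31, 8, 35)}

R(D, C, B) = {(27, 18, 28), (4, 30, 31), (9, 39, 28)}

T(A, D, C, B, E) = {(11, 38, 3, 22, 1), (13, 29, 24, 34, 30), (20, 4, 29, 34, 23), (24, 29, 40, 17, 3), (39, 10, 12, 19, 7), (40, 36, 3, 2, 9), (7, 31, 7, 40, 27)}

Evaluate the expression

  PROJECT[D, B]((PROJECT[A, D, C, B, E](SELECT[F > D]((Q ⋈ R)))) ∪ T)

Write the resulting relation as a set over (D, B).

Q ⋈ R (natural join on B): {(12, 31, 3, 21, 4, 30), (2, 31, 39, 2, 4, 30), (22, 31, 23, 2, 4, 30), (26, 31, 8, 35, 4, 30)}
Apply σ_{F > D}; surviving tuples: {(12, 31, 3, 21, 4, 30), (26, 31, 8, 35, 4, 30)}
Keep only column(s) A, D, C, B, E: {(3, 4, 30, 31, 12), (8, 4, 30, 31, 26)}
Set union of the two operands is {(11, 38, 3, 22, 1), (13, 29, 24, 34, 30), (20, 4, 29, 34, 23), (24, 29, 40, 17, 3), (3, 4, 30, 31, 12), (39, 10, 12, 19, 7), (40, 36, 3, 2, 9), (7, 31, 7, 40, 27), (8, 4, 30, 31, 26)}.
Keep only column(s) D, B (1 duplicate(s) eliminated): {(10, 19), (29, 17), (29, 34), (31, 40), (36, 2), (38, 22), (4, 31), (4, 34)}

{(10, 19), (29, 17), (29, 34), (31, 40), (36, 2), (38, 22), (4, 31), (4, 34)}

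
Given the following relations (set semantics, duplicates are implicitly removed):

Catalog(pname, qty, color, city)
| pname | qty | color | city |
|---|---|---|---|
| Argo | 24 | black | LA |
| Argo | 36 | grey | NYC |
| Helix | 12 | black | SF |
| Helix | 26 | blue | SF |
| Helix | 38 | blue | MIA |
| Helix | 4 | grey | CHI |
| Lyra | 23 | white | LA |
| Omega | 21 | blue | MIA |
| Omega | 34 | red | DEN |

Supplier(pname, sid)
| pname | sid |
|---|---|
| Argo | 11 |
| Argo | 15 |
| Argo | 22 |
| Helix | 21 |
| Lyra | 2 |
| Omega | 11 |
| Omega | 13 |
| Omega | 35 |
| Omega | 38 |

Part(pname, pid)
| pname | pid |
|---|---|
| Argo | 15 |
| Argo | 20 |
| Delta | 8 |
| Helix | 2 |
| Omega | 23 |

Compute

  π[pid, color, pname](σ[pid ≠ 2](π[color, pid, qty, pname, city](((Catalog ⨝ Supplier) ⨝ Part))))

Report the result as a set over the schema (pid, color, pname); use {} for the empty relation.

{(15, black, Argo), (15, grey, Argo), (20, black, Argo), (20, grey, Argo), (23, blue, Omega), (23, red, Omega)}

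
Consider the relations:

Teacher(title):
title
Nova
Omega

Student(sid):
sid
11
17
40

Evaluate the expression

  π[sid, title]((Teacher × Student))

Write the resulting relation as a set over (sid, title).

{(11, Nova), (11, Omega), (17, Nova), (17, Omega), (40, Nova), (40, Omega)}

Teacher × Student: Cartesian product, 2·3 = 6 tuples over (title, sid).
π[sid, title]: project onto (sid, title) → {(11, Nova), (11, Omega), (17, Nova), (17, Omega), (40, Nova), (40, Omega)}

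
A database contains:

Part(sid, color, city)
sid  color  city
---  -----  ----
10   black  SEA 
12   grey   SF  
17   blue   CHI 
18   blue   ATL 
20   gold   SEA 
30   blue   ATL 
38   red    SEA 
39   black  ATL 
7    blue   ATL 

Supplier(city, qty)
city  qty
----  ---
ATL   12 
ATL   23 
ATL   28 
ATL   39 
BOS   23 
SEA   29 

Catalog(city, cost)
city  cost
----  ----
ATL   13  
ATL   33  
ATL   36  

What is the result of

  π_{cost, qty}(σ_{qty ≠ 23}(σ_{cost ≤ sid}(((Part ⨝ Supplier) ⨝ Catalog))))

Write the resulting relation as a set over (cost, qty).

{(13, 12), (13, 28), (13, 39), (33, 12), (33, 28), (33, 39), (36, 12), (36, 28), (36, 39)}

Joining Part and Supplier on city yields {(10, black, SEA, 29), (18, blue, ATL, 12), (18, blue, ATL, 23), (18, blue, ATL, 28), (18, blue, ATL, 39), (20, gold, SEA, 29), (30, blue, ATL, 12), (30, blue, ATL, 23), (30, blue, ATL, 28), (30, blue, ATL, 39), (38, red, SEA, 29), (39, black, ATL, 12), (39, black, ATL, 23), (39, black, ATL, 28), (39, black, ATL, 39), (7, blue, ATL, 12), (7, blue, ATL, 23), (7, blue, ATL, 28), (7, blue, ATL, 39)}.
Joining (Part ⨝ Supplier) and Catalog on city yields {(18, blue, ATL, 12, 13), (18, blue, ATL, 12, 33), (18, blue, ATL, 12, 36), (18, blue, ATL, 23, 13), (18, blue, ATL, 23, 33), (18, blue, ATL, 23, 36), (18, blue, ATL, 28, 13), (18, blue, ATL, 28, 33), (18, blue, ATL, 28, 36), (18, blue, ATL, 39, 13), (18, blue, ATL, 39, 33), (18, blue, ATL, 39, 36), (30, blue, ATL, 12, 13), (30, blue, ATL, 12, 33), (30, blue, ATL, 12, 36), (30, blue, ATL, 23, 13), (30, blue, ATL, 23, 33), (30, blue, ATL, 23, 36), (30, blue, ATL, 28, 13), (30, blue, ATL, 28, 33), (30, blue, ATL, 28, 36), (30, blue, ATL, 39, 13), (30, blue, ATL, 39, 33), (30, blue, ATL, 39, 36), (39, black, ATL, 12, 13), (39, black, ATL, 12, 33), (39, black, ATL, 12, 36), (39, black, ATL, 23, 13), (39, black, ATL, 23, 33), (39, black, ATL, 23, 36), (39, black, ATL, 28, 13), (39, black, ATL, 28, 33), (39, black, ATL, 28, 36), (39, black, ATL, 39, 13), (39, black, ATL, 39, 33), (39, black, ATL, 39, 36), (7, blue, ATL, 12, 13), (7, blue, ATL, 12, 33), (7, blue, ATL, 12, 36), (7, blue, ATL, 23, 13), (7, blue, ATL, 23, 33), (7, blue, ATL, 23, 36), (7, blue, ATL, 28, 13), (7, blue, ATL, 28, 33), (7, blue, ATL, 28, 36), (7, blue, ATL, 39, 13), (7, blue, ATL, 39, 33), (7, blue, ATL, 39, 36)}.
Apply σ_{cost ≤ sid}; surviving tuples: {(18, blue, ATL, 12, 13), (18, blue, ATL, 23, 13), (18, blue, ATL, 28, 13), (18, blue, ATL, 39, 13), (30, blue, ATL, 12, 13), (30, blue, ATL, 23, 13), (30, blue, ATL, 28, 13), (30, blue, ATL, 39, 13), (39, black, ATL, 12, 13), (39, black, ATL, 12, 33), (39, black, ATL, 12, 36), (39, black, ATL, 23, 13), (39, black, ATL, 23, 33), (39, black, ATL, 23, 36), (39, black, ATL, 28, 13), (39, black, ATL, 28, 33), (39, black, ATL, 28, 36), (39, black, ATL, 39, 13), (39, black, ATL, 39, 33), (39, black, ATL, 39, 36)}
Apply σ_{qty ≠ 23}; surviving tuples: {(18, blue, ATL, 12, 13), (18, blue, ATL, 28, 13), (18, blue, ATL, 39, 13), (30, blue, ATL, 12, 13), (30, blue, ATL, 28, 13), (30, blue, ATL, 39, 13), (39, black, ATL, 12, 13), (39, black, ATL, 12, 33), (39, black, ATL, 12, 36), (39, black, ATL, 28, 13), (39, black, ATL, 28, 33), (39, black, ATL, 28, 36), (39, black, ATL, 39, 13), (39, black, ATL, 39, 33), (39, black, ATL, 39, 36)}
Projecting to cost, qty (6 duplicate(s) eliminated): {(13, 12), (13, 28), (13, 39), (33, 12), (33, 28), (33, 39), (36, 12), (36, 28), (36, 39)}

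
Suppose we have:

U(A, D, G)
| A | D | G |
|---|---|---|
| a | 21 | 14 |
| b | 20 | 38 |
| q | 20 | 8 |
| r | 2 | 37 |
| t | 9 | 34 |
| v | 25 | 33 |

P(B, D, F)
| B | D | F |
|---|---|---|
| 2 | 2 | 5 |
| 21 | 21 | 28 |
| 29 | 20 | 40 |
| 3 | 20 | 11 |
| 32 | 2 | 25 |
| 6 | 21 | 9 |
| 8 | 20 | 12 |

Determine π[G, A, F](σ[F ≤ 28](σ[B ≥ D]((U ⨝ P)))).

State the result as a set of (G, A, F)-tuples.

Natural join on D: {(a, 21, 14, 21, 28), (a, 21, 14, 6, 9), (b, 20, 38, 29, 40), (b, 20, 38, 3, 11), (b, 20, 38, 8, 12), (q, 20, 8, 29, 40), (q, 20, 8, 3, 11), (q, 20, 8, 8, 12), (r, 2, 37, 2, 5), (r, 2, 37, 32, 25)}
Apply σ_{B ≥ D}; surviving tuples: {(a, 21, 14, 21, 28), (b, 20, 38, 29, 40), (q, 20, 8, 29, 40), (r, 2, 37, 2, 5), (r, 2, 37, 32, 25)}
Apply σ_{F ≤ 28}; surviving tuples: {(a, 21, 14, 21, 28), (r, 2, 37, 2, 5), (r, 2, 37, 32, 25)}
Projecting to G, A, F: {(14, a, 28), (37, r, 25), (37, r, 5)}

{(14, a, 28), (37, r, 25), (37, r, 5)}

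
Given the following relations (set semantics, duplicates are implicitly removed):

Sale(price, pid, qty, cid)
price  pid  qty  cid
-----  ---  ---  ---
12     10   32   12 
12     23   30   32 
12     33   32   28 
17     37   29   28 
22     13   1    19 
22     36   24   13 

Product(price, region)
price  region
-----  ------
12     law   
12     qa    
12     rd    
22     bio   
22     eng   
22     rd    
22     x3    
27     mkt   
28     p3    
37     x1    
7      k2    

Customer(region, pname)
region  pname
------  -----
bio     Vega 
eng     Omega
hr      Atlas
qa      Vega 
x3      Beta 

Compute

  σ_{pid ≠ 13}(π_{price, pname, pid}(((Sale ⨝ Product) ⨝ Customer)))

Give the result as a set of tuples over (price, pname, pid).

{(12, Vega, 10), (12, Vega, 23), (12, Vega, 33), (22, Beta, 36), (22, Omega, 36), (22, Vega, 36)}

Joining Sale and Product on price yields {(12, 10, 32, 12, law), (12, 10, 32, 12, qa), (12, 10, 32, 12, rd), (12, 23, 30, 32, law), (12, 23, 30, 32, qa), (12, 23, 30, 32, rd), (12, 33, 32, 28, law), (12, 33, 32, 28, qa), (12, 33, 32, 28, rd), (22, 13, 1, 19, bio), (22, 13, 1, 19, eng), (22, 13, 1, 19, rd), (22, 13, 1, 19, x3), (22, 36, 24, 13, bio), (22, 36, 24, 13, eng), (22, 36, 24, 13, rd), (22, 36, 24, 13, x3)}.
Joining (Sale ⨝ Product) and Customer on region yields {(12, 10, 32, 12, qa, Vega), (12, 23, 30, 32, qa, Vega), (12, 33, 32, 28, qa, Vega), (22, 13, 1, 19, bio, Vega), (22, 13, 1, 19, eng, Omega), (22, 13, 1, 19, x3, Beta), (22, 36, 24, 13, bio, Vega), (22, 36, 24, 13, eng, Omega), (22, 36, 24, 13, x3, Beta)}.
Projecting to price, pname, pid: {(12, Vega, 10), (12, Vega, 23), (12, Vega, 33), (22, Beta, 13), (22, Beta, 36), (22, Omega, 13), (22, Omega, 36), (22, Vega, 13), (22, Vega, 36)}
Filtering on pid ≠ 13 leaves {(12, Vega, 10), (12, Vega, 23), (12, Vega, 33), (22, Beta, 36), (22, Omega, 36), (22, Vega, 36)}.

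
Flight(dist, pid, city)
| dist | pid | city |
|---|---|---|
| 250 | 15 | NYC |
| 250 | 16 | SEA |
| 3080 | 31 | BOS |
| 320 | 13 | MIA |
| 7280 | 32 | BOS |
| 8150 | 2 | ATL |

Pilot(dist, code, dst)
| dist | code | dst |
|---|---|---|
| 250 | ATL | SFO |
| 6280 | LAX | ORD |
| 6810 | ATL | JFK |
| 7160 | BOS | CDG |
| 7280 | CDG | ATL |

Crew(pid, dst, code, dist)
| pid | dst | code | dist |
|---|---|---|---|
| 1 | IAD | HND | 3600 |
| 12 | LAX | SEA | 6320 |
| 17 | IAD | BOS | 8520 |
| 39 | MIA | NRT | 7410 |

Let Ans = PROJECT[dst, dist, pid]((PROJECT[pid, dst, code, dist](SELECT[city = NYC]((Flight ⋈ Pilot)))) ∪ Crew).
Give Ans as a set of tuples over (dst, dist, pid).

{(IAD, 3600, 1), (IAD, 8520, 17), (LAX, 6320, 12), (MIA, 7410, 39), (SFO, 250, 15)}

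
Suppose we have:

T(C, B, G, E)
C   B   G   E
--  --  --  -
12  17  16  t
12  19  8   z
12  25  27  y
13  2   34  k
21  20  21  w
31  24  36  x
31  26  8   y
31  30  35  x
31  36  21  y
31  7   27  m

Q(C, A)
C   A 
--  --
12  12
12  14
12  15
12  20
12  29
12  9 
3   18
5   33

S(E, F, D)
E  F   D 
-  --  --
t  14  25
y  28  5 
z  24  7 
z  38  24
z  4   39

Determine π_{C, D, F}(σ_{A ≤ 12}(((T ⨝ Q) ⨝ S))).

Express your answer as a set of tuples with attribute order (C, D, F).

Natural join on C: {(12, 17, 16, t, 12), (12, 17, 16, t, 14), (12, 17, 16, t, 15), (12, 17, 16, t, 20), (12, 17, 16, t, 29), (12, 17, 16, t, 9), (12, 19, 8, z, 12), (12, 19, 8, z, 14), (12, 19, 8, z, 15), (12, 19, 8, z, 20), (12, 19, 8, z, 29), (12, 19, 8, z, 9), (12, 25, 27, y, 12), (12, 25, 27, y, 14), (12, 25, 27, y, 15), (12, 25, 27, y, 20), (12, 25, 27, y, 29), (12, 25, 27, y, 9)}
Natural join on E: {(12, 17, 16, t, 12, 14, 25), (12, 17, 16, t, 14, 14, 25), (12, 17, 16, t, 15, 14, 25), (12, 17, 16, t, 20, 14, 25), (12, 17, 16, t, 29, 14, 25), (12, 17, 16, t, 9, 14, 25), (12, 19, 8, z, 12, 24, 7), (12, 19, 8, z, 12, 38, 24), (12, 19, 8, z, 12, 4, 39), (12, 19, 8, z, 14, 24, 7), (12, 19, 8, z, 14, 38, 24), (12, 19, 8, z, 14, 4, 39), (12, 19, 8, z, 15, 24, 7), (12, 19, 8, z, 15, 38, 24), (12, 19, 8, z, 15, 4, 39), (12, 19, 8, z, 20, 24, 7), (12, 19, 8, z, 20, 38, 24), (12, 19, 8, z, 20, 4, 39), (12, 19, 8, z, 29, 24, 7), (12, 19, 8, z, 29, 38, 24), (12, 19, 8, z, 29, 4, 39), (12, 19, 8, z, 9, 24, 7), (12, 19, 8, z, 9, 38, 24), (12, 19, 8, z, 9, 4, 39), (12, 25, 27, y, 12, 28, 5), (12, 25, 27, y, 14, 28, 5), (12, 25, 27, y, 15, 28, 5), (12, 25, 27, y, 20, 28, 5), (12, 25, 27, y, 29, 28, 5), (12, 25, 27, y, 9, 28, 5)}
Selection A ≤ 12: {(12, 17, 16, t, 12, 14, 25), (12, 17, 16, t, 9, 14, 25), (12, 19, 8, z, 12, 24, 7), (12, 19, 8, z, 12, 38, 24), (12, 19, 8, z, 12, 4, 39), (12, 19, 8, z, 9, 24, 7), (12, 19, 8, z, 9, 38, 24), (12, 19, 8, z, 9, 4, 39), (12, 25, 27, y, 12, 28, 5), (12, 25, 27, y, 9, 28, 5)}
π_{C, D, F} gives {(12, 24, 38), (12, 25, 14), (12, 39, 4), (12, 5, 28), (12, 7, 24)} (5 duplicate(s) eliminated).

{(12, 24, 38), (12, 25, 14), (12, 39, 4), (12, 5, 28), (12, 7, 24)}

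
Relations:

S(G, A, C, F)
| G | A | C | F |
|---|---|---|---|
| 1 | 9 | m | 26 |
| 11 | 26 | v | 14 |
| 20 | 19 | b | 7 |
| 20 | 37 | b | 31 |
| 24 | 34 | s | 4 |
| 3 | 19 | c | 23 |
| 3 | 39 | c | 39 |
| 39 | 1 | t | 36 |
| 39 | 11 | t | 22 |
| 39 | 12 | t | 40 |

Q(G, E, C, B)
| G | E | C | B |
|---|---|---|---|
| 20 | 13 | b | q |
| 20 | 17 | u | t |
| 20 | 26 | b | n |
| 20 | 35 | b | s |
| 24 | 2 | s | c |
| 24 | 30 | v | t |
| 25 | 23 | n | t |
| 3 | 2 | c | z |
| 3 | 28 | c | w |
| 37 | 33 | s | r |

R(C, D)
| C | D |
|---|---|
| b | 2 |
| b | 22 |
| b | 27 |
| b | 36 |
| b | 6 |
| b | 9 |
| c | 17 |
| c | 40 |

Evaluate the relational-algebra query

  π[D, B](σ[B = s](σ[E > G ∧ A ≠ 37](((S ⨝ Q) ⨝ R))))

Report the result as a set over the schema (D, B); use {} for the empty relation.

Natural join on G, C: {(20, 19, b, 7, 13, q), (20, 19, b, 7, 26, n), (20, 19, b, 7, 35, s), (20, 37, b, 31, 13, q), (20, 37, b, 31, 26, n), (20, 37, b, 31, 35, s), (24, 34, s, 4, 2, c), (3, 19, c, 23, 2, z), (3, 19, c, 23, 28, w), (3, 39, c, 39, 2, z), (3, 39, c, 39, 28, w)}
Natural join on C: {(20, 19, b, 7, 13, q, 2), (20, 19, b, 7, 13, q, 22), (20, 19, b, 7, 13, q, 27), (20, 19, b, 7, 13, q, 36), (20, 19, b, 7, 13, q, 6), (20, 19, b, 7, 13, q, 9), (20, 19, b, 7, 26, n, 2), (20, 19, b, 7, 26, n, 22), (20, 19, b, 7, 26, n, 27), (20, 19, b, 7, 26, n, 36), (20, 19, b, 7, 26, n, 6), (20, 19, b, 7, 26, n, 9), (20, 19, b, 7, 35, s, 2), (20, 19, b, 7, 35, s, 22), (20, 19, b, 7, 35, s, 27), (20, 19, b, 7, 35, s, 36), (20, 19, b, 7, 35, s, 6), (20, 19, b, 7, 35, s, 9), (20, 37, b, 31, 13, q, 2), (20, 37, b, 31, 13, q, 22), (20, 37, b, 31, 13, q, 27), (20, 37, b, 31, 13, q, 36), (20, 37, b, 31, 13, q, 6), (20, 37, b, 31, 13, q, 9), (20, 37, b, 31, 26, n, 2), (20, 37, b, 31, 26, n, 22), (20, 37, b, 31, 26, n, 27), (20, 37, b, 31, 26, n, 36), (20, 37, b, 31, 26, n, 6), (20, 37, b, 31, 26, n, 9), (20, 37, b, 31, 35, s, 2), (20, 37, b, 31, 35, s, 22), (20, 37, b, 31, 35, s, 27), (20, 37, b, 31, 35, s, 36), (20, 37, b, 31, 35, s, 6), (20, 37, b, 31, 35, s, 9), (3, 19, c, 23, 2, z, 17), (3, 19, c, 23, 2, z, 40), (3, 19, c, 23, 28, w, 17), (3, 19, c, 23, 28, w, 40), (3, 39, c, 39, 2, z, 17), (3, 39, c, 39, 2, z, 40), (3, 39, c, 39, 28, w, 17), (3, 39, c, 39, 28, w, 40)}
Selection E > G ∧ A ≠ 37: {(20, 19, b, 7, 26, n, 2), (20, 19, b, 7, 26, n, 22), (20, 19, b, 7, 26, n, 27), (20, 19, b, 7, 26, n, 36), (20, 19, b, 7, 26, n, 6), (20, 19, b, 7, 26, n, 9), (20, 19, b, 7, 35, s, 2), (20, 19, b, 7, 35, s, 22), (20, 19, b, 7, 35, s, 27), (20, 19, b, 7, 35, s, 36), (20, 19, b, 7, 35, s, 6), (20, 19, b, 7, 35, s, 9), (3, 19, c, 23, 28, w, 17), (3, 19, c, 23, 28, w, 40), (3, 39, c, 39, 28, w, 17), (3, 39, c, 39, 28, w, 40)}
Selection B = s: {(20, 19, b, 7, 35, s, 2), (20, 19, b, 7, 35, s, 22), (20, 19, b, 7, 35, s, 27), (20, 19, b, 7, 35, s, 36), (20, 19, b, 7, 35, s, 6), (20, 19, b, 7, 35, s, 9)}
π_{D, B} gives {(2, s), (22, s), (27, s), (36, s), (6, s), (9, s)}.

{(2, s), (22, s), (27, s), (36, s), (6, s), (9, s)}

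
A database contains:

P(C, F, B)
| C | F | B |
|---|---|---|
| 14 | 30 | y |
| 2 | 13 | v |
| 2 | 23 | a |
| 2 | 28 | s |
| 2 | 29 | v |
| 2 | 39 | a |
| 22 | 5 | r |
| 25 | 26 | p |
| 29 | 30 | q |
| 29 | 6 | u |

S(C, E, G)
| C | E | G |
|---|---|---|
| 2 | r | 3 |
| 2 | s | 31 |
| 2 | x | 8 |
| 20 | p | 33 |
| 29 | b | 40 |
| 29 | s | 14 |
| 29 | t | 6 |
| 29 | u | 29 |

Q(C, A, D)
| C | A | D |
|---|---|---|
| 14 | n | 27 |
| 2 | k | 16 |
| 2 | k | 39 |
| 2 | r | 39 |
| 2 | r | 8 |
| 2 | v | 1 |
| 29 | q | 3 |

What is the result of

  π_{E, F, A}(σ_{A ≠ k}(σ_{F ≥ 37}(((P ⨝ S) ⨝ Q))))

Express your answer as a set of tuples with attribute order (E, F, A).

P ⋈ S (natural join on C): {(2, 13, v, r, 3), (2, 13, v, s, 31), (2, 13, v, x, 8), (2, 23, a, r, 3), (2, 23, a, s, 31), (2, 23, a, x, 8), (2, 28, s, r, 3), (2, 28, s, s, 31), (2, 28, s, x, 8), (2, 29, v, r, 3), (2, 29, v, s, 31), (2, 29, v, x, 8), (2, 39, a, r, 3), (2, 39, a, s, 31), (2, 39, a, x, 8), (29, 30, q, b, 40), (29, 30, q, s, 14), (29, 30, q, t, 6), (29, 30, q, u, 29), (29, 6, u, b, 40), (29, 6, u, s, 14), (29, 6, u, t, 6), (29, 6, u, u, 29)}
(P ⨝ S) ⋈ Q (natural join on C): {(2, 13, v, r, 3, k, 16), (2, 13, v, r, 3, k, 39), (2, 13, v, r, 3, r, 39), (2, 13, v, r, 3, r, 8), (2, 13, v, r, 3, v, 1), (2, 13, v, s, 31, k, 16), (2, 13, v, s, 31, k, 39), (2, 13, v, s, 31, r, 39), (2, 13, v, s, 31, r, 8), (2, 13, v, s, 31, v, 1), (2, 13, v, x, 8, k, 16), (2, 13, v, x, 8, k, 39), (2, 13, v, x, 8, r, 39), (2, 13, v, x, 8, r, 8), (2, 13, v, x, 8, v, 1), (2, 23, a, r, 3, k, 16), (2, 23, a, r, 3, k, 39), (2, 23, a, r, 3, r, 39), (2, 23, a, r, 3, r, 8), (2, 23, a, r, 3, v, 1), (2, 23, a, s, 31, k, 16), (2, 23, a, s, 31, k, 39), (2, 23, a, s, 31, r, 39), (2, 23, a, s, 31, r, 8), (2, 23, a, s, 31, v, 1), (2, 23, a, x, 8, k, 16), (2, 23, a, x, 8, k, 39), (2, 23, a, x, 8, r, 39), (2, 23, a, x, 8, r, 8), (2, 23, a, x, 8, v, 1), (2, 28, s, r, 3, k, 16), (2, 28, s, r, 3, k, 39), (2, 28, s, r, 3, r, 39), (2, 28, s, r, 3, r, 8), (2, 28, s, r, 3, v, 1), (2, 28, s, s, 31, k, 16), (2, 28, s, s, 31, k, 39), (2, 28, s, s, 31, r, 39), (2, 28, s, s, 31, r, 8), (2, 28, s, s, 31, v, 1), (2, 28, s, x, 8, k, 16), (2, 28, s, x, 8, k, 39), (2, 28, s, x, 8, r, 39), (2, 28, s, x, 8, r, 8), (2, 28, s, x, 8, v, 1), (2, 29, v, r, 3, k, 16), (2, 29, v, r, 3, k, 39), (2, 29, v, r, 3, r, 39), (2, 29, v, r, 3, r, 8), (2, 29, v, r, 3, v, 1), (2, 29, v, s, 31, k, 16), (2, 29, v, s, 31, k, 39), (2, 29, v, s, 31, r, 39), (2, 29, v, s, 31, r, 8), (2, 29, v, s, 31, v, 1), (2, 29, v, x, 8, k, 16), (2, 29, v, x, 8, k, 39), (2, 29, v, x, 8, r, 39), (2, 29, v, x, 8, r, 8), (2, 29, v, x, 8, v, 1), (2, 39, a, r, 3, k, 16), (2, 39, a, r, 3, k, 39), (2, 39, a, r, 3, r, 39), (2, 39, a, r, 3, r, 8), (2, 39, a, r, 3, v, 1), (2, 39, a, s, 31, k, 16), (2, 39, a, s, 31, k, 39), (2, 39, a, s, 31, r, 39), (2, 39, a, s, 31, r, 8), (2, 39, a, s, 31, v, 1), (2, 39, a, x, 8, k, 16), (2, 39, a, x, 8, k, 39), (2, 39, a, x, 8, r, 39), (2, 39, a, x, 8, r, 8), (2, 39, a, x, 8, v, 1), (29, 30, q, b, 40, q, 3), (29, 30, q, s, 14, q, 3), (29, 30, q, t, 6, q, 3), (29, 30, q, u, 29, q, 3), (29, 6, u, b, 40, q, 3), (29, 6, u, s, 14, q, 3), (29, 6, u, t, 6, q, 3), (29, 6, u, u, 29, q, 3)}
σ[F ≥ 37]: keep tuples satisfying F ≥ 37 → {(2, 39, a, r, 3, k, 16), (2, 39, a, r, 3, k, 39), (2, 39, a, r, 3, r, 39), (2, 39, a, r, 3, r, 8), (2, 39, a, r, 3, v, 1), (2, 39, a, s, 31, k, 16), (2, 39, a, s, 31, k, 39), (2, 39, a, s, 31, r, 39), (2, 39, a, s, 31, r, 8), (2, 39, a, s, 31, v, 1), (2, 39, a, x, 8, k, 16), (2, 39, a, x, 8, k, 39), (2, 39, a, x, 8, r, 39), (2, 39, a, x, 8, r, 8), (2, 39, a, x, 8, v, 1)}
σ[A ≠ k]: keep tuples satisfying A ≠ k → {(2, 39, a, r, 3, r, 39), (2, 39, a, r, 3, r, 8), (2, 39, a, r, 3, v, 1), (2, 39, a, s, 31, r, 39), (2, 39, a, s, 31, r, 8), (2, 39, a, s, 31, v, 1), (2, 39, a, x, 8, r, 39), (2, 39, a, x, 8, r, 8), (2, 39, a, x, 8, v, 1)}
π_{E, F, A} gives {(r, 39, r), (r, 39, v), (s, 39, r), (s, 39, v), (x, 39, r), (x, 39, v)} (3 duplicate(s) eliminated).

{(r, 39, r), (r, 39, v), (s, 39, r), (s, 39, v), (x, 39, r), (x, 39, v)}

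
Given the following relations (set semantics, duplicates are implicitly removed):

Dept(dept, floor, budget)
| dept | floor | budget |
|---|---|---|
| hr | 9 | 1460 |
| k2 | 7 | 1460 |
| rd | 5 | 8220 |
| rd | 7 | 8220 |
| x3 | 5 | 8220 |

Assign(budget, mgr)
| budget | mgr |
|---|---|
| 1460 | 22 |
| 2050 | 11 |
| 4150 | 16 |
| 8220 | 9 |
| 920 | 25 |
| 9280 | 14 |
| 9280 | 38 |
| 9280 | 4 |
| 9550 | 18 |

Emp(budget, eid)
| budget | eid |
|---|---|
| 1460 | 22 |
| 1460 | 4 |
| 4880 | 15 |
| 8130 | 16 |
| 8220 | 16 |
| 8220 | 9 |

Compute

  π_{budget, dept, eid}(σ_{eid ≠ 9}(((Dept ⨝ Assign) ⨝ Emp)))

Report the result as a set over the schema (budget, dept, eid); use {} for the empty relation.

{(1460, hr, 22), (1460, hr, 4), (1460, k2, 22), (1460, k2, 4), (8220, rd, 16), (8220, x3, 16)}

Dept ⋈ Assign (natural join on budget): {(hr, 9, 1460, 22), (k2, 7, 1460, 22), (rd, 5, 8220, 9), (rd, 7, 8220, 9), (x3, 5, 8220, 9)}
(Dept ⨝ Assign) ⋈ Emp (natural join on budget): {(hr, 9, 1460, 22, 22), (hr, 9, 1460, 22, 4), (k2, 7, 1460, 22, 22), (k2, 7, 1460, 22, 4), (rd, 5, 8220, 9, 16), (rd, 5, 8220, 9, 9), (rd, 7, 8220, 9, 16), (rd, 7, 8220, 9, 9), (x3, 5, 8220, 9, 16), (x3, 5, 8220, 9, 9)}
Filtering on eid ≠ 9 leaves {(hr, 9, 1460, 22, 22), (hr, 9, 1460, 22, 4), (k2, 7, 1460, 22, 22), (k2, 7, 1460, 22, 4), (rd, 5, 8220, 9, 16), (rd, 7, 8220, 9, 16), (x3, 5, 8220, 9, 16)}.
Projecting to budget, dept, eid (1 duplicate(s) eliminated): {(1460, hr, 22), (1460, hr, 4), (1460, k2, 22), (1460, k2, 4), (8220, rd, 16), (8220, x3, 16)}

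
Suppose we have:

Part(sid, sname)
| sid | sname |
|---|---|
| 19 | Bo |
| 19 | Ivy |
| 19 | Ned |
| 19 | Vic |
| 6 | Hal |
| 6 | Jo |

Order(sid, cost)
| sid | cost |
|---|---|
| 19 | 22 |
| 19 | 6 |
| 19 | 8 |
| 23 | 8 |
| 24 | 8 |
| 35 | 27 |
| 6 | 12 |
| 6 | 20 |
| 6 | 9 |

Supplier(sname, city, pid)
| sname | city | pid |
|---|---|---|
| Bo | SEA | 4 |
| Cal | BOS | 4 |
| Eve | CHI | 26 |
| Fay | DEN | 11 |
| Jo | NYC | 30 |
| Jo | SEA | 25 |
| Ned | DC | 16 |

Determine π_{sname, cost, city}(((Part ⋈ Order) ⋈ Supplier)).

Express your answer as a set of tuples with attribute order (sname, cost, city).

{(Bo, 22, SEA), (Bo, 6, SEA), (Bo, 8, SEA), (Jo, 12, NYC), (Jo, 12, SEA), (Jo, 20, NYC), (Jo, 20, SEA), (Jo, 9, NYC), (Jo, 9, SEA), (Ned, 22, DC), (Ned, 6, DC), (Ned, 8, DC)}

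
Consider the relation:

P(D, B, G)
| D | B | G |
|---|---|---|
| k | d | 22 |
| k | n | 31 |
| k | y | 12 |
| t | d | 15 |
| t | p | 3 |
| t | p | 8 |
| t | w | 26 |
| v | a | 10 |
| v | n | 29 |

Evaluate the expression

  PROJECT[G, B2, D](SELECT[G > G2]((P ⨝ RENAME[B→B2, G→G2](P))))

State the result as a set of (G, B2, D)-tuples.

{(15, p, t), (22, y, k), (26, d, t), (26, p, t), (29, a, v), (31, d, k), (31, y, k), (8, p, t)}

ρ[B→B2, G→G2]: schema becomes (D, B2, G2); tuples unchanged.
Natural join on D: {(k, d, 22, d, 22), (k, d, 22, n, 31), (k, d, 22, y, 12), (k, n, 31, d, 22), (k, n, 31, n, 31), (k, n, 31, y, 12), (k, y, 12, d, 22), (k, y, 12, n, 31), (k, y, 12, y, 12), (t, d, 15, d, 15), (t, d, 15, p, 3), (t, d, 15, p, 8), (t, d, 15, w, 26), (t, p, 3, d, 15), (t, p, 3, p, 3), (t, p, 3, p, 8), (t, p, 3, w, 26), (t, p, 8, d, 15), (t, p, 8, p, 3), (t, p, 8, p, 8), (t, p, 8, w, 26), (t, w, 26, d, 15), (t, w, 26, p, 3), (t, w, 26, p, 8), (t, w, 26, w, 26), (v, a, 10, a, 10), (v, a, 10, n, 29), (v, n, 29, a, 10), (v, n, 29, n, 29)}
Apply σ_{G > G2}; surviving tuples: {(k, d, 22, y, 12), (k, n, 31, d, 22), (k, n, 31, y, 12), (t, d, 15, p, 3), (t, d, 15, p, 8), (t, p, 8, p, 3), (t, w, 26, d, 15), (t, w, 26, p, 3), (t, w, 26, p, 8), (v, n, 29, a, 10)}
Projecting to G, B2, D (2 duplicate(s) eliminated): {(15, p, t), (22, y, k), (26, d, t), (26, p, t), (29, a, v), (31, d, k), (31, y, k), (8, p, t)}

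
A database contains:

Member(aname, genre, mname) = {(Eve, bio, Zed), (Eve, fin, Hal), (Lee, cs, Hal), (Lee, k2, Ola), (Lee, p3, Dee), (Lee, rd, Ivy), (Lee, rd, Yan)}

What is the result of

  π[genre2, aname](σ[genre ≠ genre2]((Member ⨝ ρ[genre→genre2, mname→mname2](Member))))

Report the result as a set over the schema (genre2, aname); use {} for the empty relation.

ρ[genre→genre2, mname→mname2]: schema becomes (aname, genre2, mname2); tuples unchanged.
Natural join on aname: {(Eve, bio, Zed, bio, Zed), (Eve, bio, Zed, fin, Hal), (Eve, fin, Hal, bio, Zed), (Eve, fin, Hal, fin, Hal), (Lee, cs, Hal, cs, Hal), (Lee, cs, Hal, k2, Ola), (Lee, cs, Hal, p3, Dee), (Lee, cs, Hal, rd, Ivy), (Lee, cs, Hal, rd, Yan), (Lee, k2, Ola, cs, Hal), (Lee, k2, Ola, k2, Ola), (Lee, k2, Ola, p3, Dee), (Lee, k2, Ola, rd, Ivy), (Lee, k2, Ola, rd, Yan), (Lee, p3, Dee, cs, Hal), (Lee, p3, Dee, k2, Ola), (Lee, p3, Dee, p3, Dee), (Lee, p3, Dee, rd, Ivy), (Lee, p3, Dee, rd, Yan), (Lee, rd, Ivy, cs, Hal), (Lee, rd, Ivy, k2, Ola), (Lee, rd, Ivy, p3, Dee), (Lee, rd, Ivy, rd, Ivy), (Lee, rd, Ivy, rd, Yan), (Lee, rd, Yan, cs, Hal), (Lee, rd, Yan, k2, Ola), (Lee, rd, Yan, p3, Dee), (Lee, rd, Yan, rd, Ivy), (Lee, rd, Yan, rd, Yan)}
Filtering on genre ≠ genre2 leaves {(Eve, bio, Zed, fin, Hal), (Eve, fin, Hal, bio, Zed), (Lee, cs, Hal, k2, Ola), (Lee, cs, Hal, p3, Dee), (Lee, cs, Hal, rd, Ivy), (Lee, cs, Hal, rd, Yan), (Lee, k2, Ola, cs, Hal), (Lee, k2, Ola, p3, Dee), (Lee, k2, Ola, rd, Ivy), (Lee, k2, Ola, rd, Yan), (Lee, p3, Dee, cs, Hal), (Lee, p3, Dee, k2, Ola), (Lee, p3, Dee, rd, Ivy), (Lee, p3, Dee, rd, Yan), (Lee, rd, Ivy, cs, Hal), (Lee, rd, Ivy, k2, Ola), (Lee, rd, Ivy, p3, Dee), (Lee, rd, Yan, cs, Hal), (Lee, rd, Yan, k2, Ola), (Lee, rd, Yan, p3, Dee)}.
π_{genre2, aname} gives {(bio, Eve), (cs, Lee), (fin, Eve), (k2, Lee), (p3, Lee), (rd, Lee)} (14 duplicate(s) eliminated).

{(bio, Eve), (cs, Lee), (fin, Eve), (k2, Lee), (p3, Lee), (rd, Lee)}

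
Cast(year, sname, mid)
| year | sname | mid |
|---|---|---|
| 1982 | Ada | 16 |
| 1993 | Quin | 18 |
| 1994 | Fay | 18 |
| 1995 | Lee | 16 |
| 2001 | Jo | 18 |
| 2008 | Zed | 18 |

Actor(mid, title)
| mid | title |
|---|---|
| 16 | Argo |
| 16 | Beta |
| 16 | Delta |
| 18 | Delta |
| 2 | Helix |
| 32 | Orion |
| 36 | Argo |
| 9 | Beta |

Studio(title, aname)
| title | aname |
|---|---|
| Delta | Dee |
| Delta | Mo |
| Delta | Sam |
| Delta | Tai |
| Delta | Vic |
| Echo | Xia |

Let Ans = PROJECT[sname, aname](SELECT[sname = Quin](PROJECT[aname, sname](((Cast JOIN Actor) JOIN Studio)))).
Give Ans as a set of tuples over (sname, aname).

{(Quin, Dee), (Quin, Mo), (Quin, Sam), (Quin, Tai), (Quin, Vic)}

Natural join on mid: {(1982, Ada, 16, Argo), (1982, Ada, 16, Beta), (1982, Ada, 16, Delta), (1993, Quin, 18, Delta), (1994, Fay, 18, Delta), (1995, Lee, 16, Argo), (1995, Lee, 16, Beta), (1995, Lee, 16, Delta), (2001, Jo, 18, Delta), (2008, Zed, 18, Delta)}
Natural join on title: {(1982, Ada, 16, Delta, Dee), (1982, Ada, 16, Delta, Mo), (1982, Ada, 16, Delta, Sam), (1982, Ada, 16, Delta, Tai), (1982, Ada, 16, Delta, Vic), (1993, Quin, 18, Delta, Dee), (1993, Quin, 18, Delta, Mo), (1993, Quin, 18, Delta, Sam), (1993, Quin, 18, Delta, Tai), (1993, Quin, 18, Delta, Vic), (1994, Fay, 18, Delta, Dee), (1994, Fay, 18, Delta, Mo), (1994, Fay, 18, Delta, Sam), (1994, Fay, 18, Delta, Tai), (1994, Fay, 18, Delta, Vic), (1995, Lee, 16, Delta, Dee), (1995, Lee, 16, Delta, Mo), (1995, Lee, 16, Delta, Sam), (1995, Lee, 16, Delta, Tai), (1995, Lee, 16, Delta, Vic), (2001, Jo, 18, Delta, Dee), (2001, Jo, 18, Delta, Mo), (2001, Jo, 18, Delta, Sam), (2001, Jo, 18, Delta, Tai), (2001, Jo, 18, Delta, Vic), (2008, Zed, 18, Delta, Dee), (2008, Zed, 18, Delta, Mo), (2008, Zed, 18, Delta, Sam), (2008, Zed, 18, Delta, Tai), (2008, Zed, 18, Delta, Vic)}
Projecting to aname, sname: {(Dee, Ada), (Dee, Fay), (Dee, Jo), (Dee, Lee), (Dee, Quin), (Dee, Zed), (Mo, Ada), (Mo, Fay), (Mo, Jo), (Mo, Lee), (Mo, Quin), (Mo, Zed), (Sam, Ada), (Sam, Fay), (Sam, Jo), (Sam, Lee), (Sam, Quin), (Sam, Zed), (Tai, Ada), (Tai, Fay), (Tai, Jo), (Tai, Lee), (Tai, Quin), (Tai, Zed), (Vic, Ada), (Vic, Fay), (Vic, Jo), (Vic, Lee), (Vic, Quin), (Vic, Zed)}
Apply σ_{sname = Quin}; surviving tuples: {(Dee, Quin), (Mo, Quin), (Sam, Quin), (Tai, Quin), (Vic, Quin)}
Projecting to sname, aname: {(Quin, Dee), (Quin, Mo), (Quin, Sam), (Quin, Tai), (Quin, Vic)}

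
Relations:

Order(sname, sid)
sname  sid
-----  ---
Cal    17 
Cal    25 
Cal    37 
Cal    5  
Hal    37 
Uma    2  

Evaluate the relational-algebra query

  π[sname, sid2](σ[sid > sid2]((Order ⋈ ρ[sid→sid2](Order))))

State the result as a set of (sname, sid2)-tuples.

{(Cal, 17), (Cal, 25), (Cal, 5)}

ρ[sid→sid2]: schema becomes (sname, sid2); tuples unchanged.
Order ⋈ ρ[sid→sid2](Order) (natural join on sname): {(Cal, 17, 17), (Cal, 17, 25), (Cal, 17, 37), (Cal, 17, 5), (Cal, 25, 17), (Cal, 25, 25), (Cal, 25, 37), (Cal, 25, 5), (Cal, 37, 17), (Cal, 37, 25), (Cal, 37, 37), (Cal, 37, 5), (Cal, 5, 17), (Cal, 5, 25), (Cal, 5, 37), (Cal, 5, 5), (Hal, 37, 37), (Uma, 2, 2)}
Filtering on sid > sid2 leaves {(Cal, 17, 5), (Cal, 25, 17), (Cal, 25, 5), (Cal, 37, 17), (Cal, 37, 25), (Cal, 37, 5)}.
π_{sname, sid2} gives {(Cal, 17), (Cal, 25), (Cal, 5)} (3 duplicate(s) eliminated).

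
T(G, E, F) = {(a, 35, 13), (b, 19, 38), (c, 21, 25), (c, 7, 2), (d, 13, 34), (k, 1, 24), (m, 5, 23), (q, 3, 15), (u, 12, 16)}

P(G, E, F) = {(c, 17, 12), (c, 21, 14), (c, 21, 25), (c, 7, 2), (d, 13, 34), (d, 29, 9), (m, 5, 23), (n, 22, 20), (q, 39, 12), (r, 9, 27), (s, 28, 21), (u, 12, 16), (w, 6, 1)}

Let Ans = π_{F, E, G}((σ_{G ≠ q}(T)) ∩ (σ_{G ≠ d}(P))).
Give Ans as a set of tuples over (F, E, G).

{(16, 12, u), (2, 7, c), (23, 5, m), (25, 21, c)}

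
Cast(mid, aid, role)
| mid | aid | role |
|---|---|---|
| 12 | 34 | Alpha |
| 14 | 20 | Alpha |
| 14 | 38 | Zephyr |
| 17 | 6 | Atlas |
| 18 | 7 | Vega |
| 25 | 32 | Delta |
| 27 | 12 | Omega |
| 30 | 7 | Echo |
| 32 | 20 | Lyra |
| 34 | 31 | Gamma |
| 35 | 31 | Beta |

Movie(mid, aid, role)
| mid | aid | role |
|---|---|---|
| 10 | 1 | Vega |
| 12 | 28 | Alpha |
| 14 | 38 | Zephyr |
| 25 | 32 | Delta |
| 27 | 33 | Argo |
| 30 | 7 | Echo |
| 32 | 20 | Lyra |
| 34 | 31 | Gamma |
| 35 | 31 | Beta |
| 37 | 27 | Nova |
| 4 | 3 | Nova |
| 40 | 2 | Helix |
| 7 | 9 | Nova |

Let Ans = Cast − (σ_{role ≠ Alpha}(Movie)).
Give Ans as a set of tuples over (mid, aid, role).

{(12, 34, Alpha), (14, 20, Alpha), (17, 6, Atlas), (18, 7, Vega), (27, 12, Omega)}

Apply σ_{role ≠ Alpha}; surviving tuples: {(10, 1, Vega), (14, 38, Zephyr), (25, 32, Delta), (27, 33, Argo), (30, 7, Echo), (32, 20, Lyra), (34, 31, Gamma), (35, 31, Beta), (37, 27, Nova), (4, 3, Nova), (40, 2, Helix), (7, 9, Nova)}
Set difference of the two operands is {(12, 34, Alpha), (14, 20, Alpha), (17, 6, Atlas), (18, 7, Vega), (27, 12, Omega)}.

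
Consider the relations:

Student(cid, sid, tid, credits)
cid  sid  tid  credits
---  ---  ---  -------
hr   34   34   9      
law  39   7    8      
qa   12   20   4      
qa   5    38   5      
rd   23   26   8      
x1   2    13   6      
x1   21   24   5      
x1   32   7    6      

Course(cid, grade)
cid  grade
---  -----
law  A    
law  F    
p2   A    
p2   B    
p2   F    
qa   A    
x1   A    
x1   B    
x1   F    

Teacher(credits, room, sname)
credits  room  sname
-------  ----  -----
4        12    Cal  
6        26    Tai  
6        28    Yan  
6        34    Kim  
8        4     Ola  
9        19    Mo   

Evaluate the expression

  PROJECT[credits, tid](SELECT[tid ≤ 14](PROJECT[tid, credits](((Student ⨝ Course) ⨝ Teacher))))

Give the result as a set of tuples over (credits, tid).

{(6, 13), (6, 7), (8, 7)}

Student ⋈ Course (natural join on cid): {(law, 39, 7, 8, A), (law, 39, 7, 8, F), (qa, 12, 20, 4, A), (qa, 5, 38, 5, A), (x1, 2, 13, 6, A), (x1, 2, 13, 6, B), (x1, 2, 13, 6, F), (x1, 21, 24, 5, A), (x1, 21, 24, 5, B), (x1, 21, 24, 5, F), (x1, 32, 7, 6, A), (x1, 32, 7, 6, B), (x1, 32, 7, 6, F)}
(Student ⨝ Course) ⋈ Teacher (natural join on credits): {(law, 39, 7, 8, A, 4, Ola), (law, 39, 7, 8, F, 4, Ola), (qa, 12, 20, 4, A, 12, Cal), (x1, 2, 13, 6, A, 26, Tai), (x1, 2, 13, 6, A, 28, Yan), (x1, 2, 13, 6, A, 34, Kim), (x1, 2, 13, 6, B, 26, Tai), (x1, 2, 13, 6, B, 28, Yan), (x1, 2, 13, 6, B, 34, Kim), (x1, 2, 13, 6, F, 26, Tai), (x1, 2, 13, 6, F, 28, Yan), (x1, 2, 13, 6, F, 34, Kim), (x1, 32, 7, 6, A, 26, Tai), (x1, 32, 7, 6, A, 28, Yan), (x1, 32, 7, 6, A, 34, Kim), (x1, 32, 7, 6, B, 26, Tai), (x1, 32, 7, 6, B, 28, Yan), (x1, 32, 7, 6, B, 34, Kim), (x1, 32, 7, 6, F, 26, Tai), (x1, 32, 7, 6, F, 28, Yan), (x1, 32, 7, 6, F, 34, Kim)}
π[tid, credits]: project onto (tid, credits) (17 duplicate(s) eliminated) → {(13, 6), (20, 4), (7, 6), (7, 8)}
Apply σ_{tid ≤ 14}; surviving tuples: {(13, 6), (7, 6), (7, 8)}
π[credits, tid]: project onto (credits, tid) → {(6, 13), (6, 7), (8, 7)}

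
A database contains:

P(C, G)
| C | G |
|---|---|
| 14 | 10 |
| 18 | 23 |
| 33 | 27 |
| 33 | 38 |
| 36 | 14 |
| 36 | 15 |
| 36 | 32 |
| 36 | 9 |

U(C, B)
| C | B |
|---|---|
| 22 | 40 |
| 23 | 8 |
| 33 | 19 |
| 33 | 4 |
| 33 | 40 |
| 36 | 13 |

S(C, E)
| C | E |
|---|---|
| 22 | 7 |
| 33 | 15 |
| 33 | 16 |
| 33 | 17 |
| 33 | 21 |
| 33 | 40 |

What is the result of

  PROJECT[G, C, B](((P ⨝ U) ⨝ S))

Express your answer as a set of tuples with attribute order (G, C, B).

P ⋈ U (natural join on C): {(33, 27, 19), (33, 27, 4), (33, 27, 40), (33, 38, 19), (33, 38, 4), (33, 38, 40), (36, 14, 13), (36, 15, 13), (36, 32, 13), (36, 9, 13)}
(P ⨝ U) ⋈ S (natural join on C): {(33, 27, 19, 15), (33, 27, 19, 16), (33, 27, 19, 17), (33, 27, 19, 21), (33, 27, 19, 40), (33, 27, 4, 15), (33, 27, 4, 16), (33, 27, 4, 17), (33, 27, 4, 21), (33, 27, 4, 40), (33, 27, 40, 15), (33, 27, 40, 16), (33, 27, 40, 17), (33, 27, 40, 21), (33, 27, 40, 40), (33, 38, 19, 15), (33, 38, 19, 16), (33, 38, 19, 17), (33, 38, 19, 21), (33, 38, 19, 40), (33, 38, 4, 15), (33, 38, 4, 16), (33, 38, 4, 17), (33, 38, 4, 21), (33, 38, 4, 40), (33, 38, 40, 15), (33, 38, 40, 16), (33, 38, 40, 17), (33, 38, 40, 21), (33, 38, 40, 40)}
π[G, C, B]: project onto (G, C, B) (24 duplicate(s) eliminated) → {(27, 33, 19), (27, 33, 4), (27, 33, 40), (38, 33, 19), (38, 33, 4), (38, 33, 40)}

{(27, 33, 19), (27, 33, 4), (27, 33, 40), (38, 33, 19), (38, 33, 4), (38, 33, 40)}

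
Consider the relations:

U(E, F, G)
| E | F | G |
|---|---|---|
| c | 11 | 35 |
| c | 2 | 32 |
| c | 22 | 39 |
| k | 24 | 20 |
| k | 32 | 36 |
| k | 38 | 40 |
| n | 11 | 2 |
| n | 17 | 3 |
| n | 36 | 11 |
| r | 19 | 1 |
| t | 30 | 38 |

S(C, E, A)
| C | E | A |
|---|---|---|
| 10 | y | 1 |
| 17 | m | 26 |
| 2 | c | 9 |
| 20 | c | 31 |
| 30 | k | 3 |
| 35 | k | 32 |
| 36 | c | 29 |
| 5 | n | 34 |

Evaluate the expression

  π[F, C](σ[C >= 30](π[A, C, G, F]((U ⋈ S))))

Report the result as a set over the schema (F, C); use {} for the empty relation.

Joining U and S on E yields {(c, 11, 35, 2, 9), (c, 11, 35, 20, 31), (c, 11, 35, 36, 29), (c, 2, 32, 2, 9), (c, 2, 32, 20, 31), (c, 2, 32, 36, 29), (c, 22, 39, 2, 9), (c, 22, 39, 20, 31), (c, 22, 39, 36, 29), (k, 24, 20, 30, 3), (k, 24, 20, 35, 32), (k, 32, 36, 30, 3), (k, 32, 36, 35, 32), (k, 38, 40, 30, 3), (k, 38, 40, 35, 32), (n, 11, 2, 5, 34), (n, 17, 3, 5, 34), (n, 36, 11, 5, 34)}.
π_{A, C, G, F} gives {(29, 36, 32, 2), (29, 36, 35, 11), (29, 36, 39, 22), (3, 30, 20, 24), (3, 30, 36, 32), (3, 30, 40, 38), (31, 20, 32, 2), (31, 20, 35, 11), (31, 20, 39, 22), (32, 35, 20, 24), (32, 35, 36, 32), (32, 35, 40, 38), (34, 5, 11, 36), (34, 5, 2, 11), (34, 5, 3, 17), (9, 2, 32, 2), (9, 2, 35, 11), (9, 2, 39, 22)}.
σ[C >= 30]: keep tuples satisfying C >= 30 → {(29, 36, 32, 2), (29, 36, 35, 11), (29, 36, 39, 22), (3, 30, 20, 24), (3, 30, 36, 32), (3, 30, 40, 38), (32, 35, 20, 24), (32, 35, 36, 32), (32, 35, 40, 38)}
π_{F, C} gives {(11, 36), (2, 36), (22, 36), (24, 30), (24, 35), (32, 30), (32, 35), (38, 30), (38, 35)}.

{(11, 36), (2, 36), (22, 36), (24, 30), (24, 35), (32, 30), (32, 35), (38, 30), (38, 35)}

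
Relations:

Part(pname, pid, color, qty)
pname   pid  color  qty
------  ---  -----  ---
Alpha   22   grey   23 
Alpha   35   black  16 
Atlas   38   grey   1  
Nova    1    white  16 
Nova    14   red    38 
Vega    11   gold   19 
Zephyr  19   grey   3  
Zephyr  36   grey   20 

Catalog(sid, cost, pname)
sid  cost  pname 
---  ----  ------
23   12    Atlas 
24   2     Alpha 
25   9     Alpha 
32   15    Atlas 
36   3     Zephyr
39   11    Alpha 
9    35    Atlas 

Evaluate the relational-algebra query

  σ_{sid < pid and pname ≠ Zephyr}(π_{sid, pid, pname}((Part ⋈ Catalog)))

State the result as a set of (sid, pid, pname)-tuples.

{(23, 38, Atlas), (24, 35, Alpha), (25, 35, Alpha), (32, 38, Atlas), (9, 38, Atlas)}

Part ⋈ Catalog (natural join on pname): {(Alpha, 22, grey, 23, 24, 2), (Alpha, 22, grey, 23, 25, 9), (Alpha, 22, grey, 23, 39, 11), (Alpha, 35, black, 16, 24, 2), (Alpha, 35, black, 16, 25, 9), (Alpha, 35, black, 16, 39, 11), (Atlas, 38, grey, 1, 23, 12), (Atlas, 38, grey, 1, 32, 15), (Atlas, 38, grey, 1, 9, 35), (Zephyr, 19, grey, 3, 36, 3), (Zephyr, 36, grey, 20, 36, 3)}
Projecting to sid, pid, pname: {(23, 38, Atlas), (24, 22, Alpha), (24, 35, Alpha), (25, 22, Alpha), (25, 35, Alpha), (32, 38, Atlas), (36, 19, Zephyr), (36, 36, Zephyr), (39, 22, Alpha), (39, 35, Alpha), (9, 38, Atlas)}
Selection sid < pid and pname ≠ Zephyr: {(23, 38, Atlas), (24, 35, Alpha), (25, 35, Alpha), (32, 38, Atlas), (9, 38, Atlas)}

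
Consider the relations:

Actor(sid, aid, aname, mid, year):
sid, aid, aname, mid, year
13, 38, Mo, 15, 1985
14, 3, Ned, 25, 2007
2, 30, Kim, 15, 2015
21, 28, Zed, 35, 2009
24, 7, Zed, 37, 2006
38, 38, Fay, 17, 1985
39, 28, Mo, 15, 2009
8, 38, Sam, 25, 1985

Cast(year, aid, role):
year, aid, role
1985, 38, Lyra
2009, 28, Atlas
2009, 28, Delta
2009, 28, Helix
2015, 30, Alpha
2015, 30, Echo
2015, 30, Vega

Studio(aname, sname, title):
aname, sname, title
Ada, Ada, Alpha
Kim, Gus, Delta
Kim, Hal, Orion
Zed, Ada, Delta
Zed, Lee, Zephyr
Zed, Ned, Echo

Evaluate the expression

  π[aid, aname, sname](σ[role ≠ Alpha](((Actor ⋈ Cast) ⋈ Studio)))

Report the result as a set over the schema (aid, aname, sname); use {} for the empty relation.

Joining Actor and Cast on aid, year yields {(13, 38, Mo, 15, 1985, Lyra), (2, 30, Kim, 15, 2015, Alpha), (2, 30, Kim, 15, 2015, Echo), (2, 30, Kim, 15, 2015, Vega), (21, 28, Zed, 35, 2009, Atlas), (21, 28, Zed, 35, 2009, Delta), (21, 28, Zed, 35, 2009, Helix), (38, 38, Fay, 17, 1985, Lyra), (39, 28, Mo, 15, 2009, Atlas), (39, 28, Mo, 15, 2009, Delta), (39, 28, Mo, 15, 2009, Helix), (8, 38, Sam, 25, 1985, Lyra)}.
Joining (Actor ⋈ Cast) and Studio on aname yields {(2, 30, Kim, 15, 2015, Alpha, Gus, Delta), (2, 30, Kim, 15, 2015, Alpha, Hal, Orion), (2, 30, Kim, 15, 2015, Echo, Gus, Delta), (2, 30, Kim, 15, 2015, Echo, Hal, Orion), (2, 30, Kim, 15, 2015, Vega, Gus, Delta), (2, 30, Kim, 15, 2015, Vega, Hal, Orion), (21, 28, Zed, 35, 2009, Atlas, Ada, Delta), (21, 28, Zed, 35, 2009, Atlas, Lee, Zephyr), (21, 28, Zed, 35, 2009, Atlas, Ned, Echo), (21, 28, Zed, 35, 2009, Delta, Ada, Delta), (21, 28, Zed, 35, 2009, Delta, Lee, Zephyr), (21, 28, Zed, 35, 2009, Delta, Ned, Echo), (21, 28, Zed, 35, 2009, Helix, Ada, Delta), (21, 28, Zed, 35, 2009, Helix, Lee, Zephyr), (21, 28, Zed, 35, 2009, Helix, Ned, Echo)}.
σ[role ≠ Alpha]: keep tuples satisfying role ≠ Alpha → {(2, 30, Kim, 15, 2015, Echo, Gus, Delta), (2, 30, Kim, 15, 2015, Echo, Hal, Orion), (2, 30, Kim, 15, 2015, Vega, Gus, Delta), (2, 30, Kim, 15, 2015, Vega, Hal, Orion), (21, 28, Zed, 35, 2009, Atlas, Ada, Delta), (21, 28, Zed, 35, 2009, Atlas, Lee, Zephyr), (21, 28, Zed, 35, 2009, Atlas, Ned, Echo), (21, 28, Zed, 35, 2009, Delta, Ada, Delta), (21, 28, Zed, 35, 2009, Delta, Lee, Zephyr), (21, 28, Zed, 35, 2009, Delta, Ned, Echo), (21, 28, Zed, 35, 2009, Helix, Ada, Delta), (21, 28, Zed, 35, 2009, Helix, Lee, Zephyr), (21, 28, Zed, 35, 2009, Helix, Ned, Echo)}
Keep only column(s) aid, aname, sname (8 duplicate(s) eliminated): {(28, Zed, Ada), (28, Zed, Lee), (28, Zed, Ned), (30, Kim, Gus), (30, Kim, Hal)}

{(28, Zed, Ada), (28, Zed, Lee), (28, Zed, Ned), (30, Kim, Gus), (30, Kim, Hal)}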